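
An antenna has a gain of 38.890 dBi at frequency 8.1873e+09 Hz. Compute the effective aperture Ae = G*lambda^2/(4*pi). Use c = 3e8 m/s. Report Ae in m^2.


lambda = c / f = 3.0000e+08 / 8.1873e+09 = 0.03664212 m
G_linear = 10^(38.890/10) = 7744.618
Ae = G_linear * lambda^2 / (4*pi) = 7744.618 * 0.03664212^2 / (4*pi) = 0.8275 m^2

0.8275 m^2


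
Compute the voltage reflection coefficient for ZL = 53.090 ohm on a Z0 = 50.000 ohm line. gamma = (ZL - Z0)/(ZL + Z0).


gamma = (53.090 - 50.000) / (53.090 + 50.000) = 0.02997

0.02997


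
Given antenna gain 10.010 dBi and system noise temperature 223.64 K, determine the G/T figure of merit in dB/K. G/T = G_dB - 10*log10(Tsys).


G/T = 10.010 - 10*log10(223.64) = 10.010 - 23.49549 = -13.49 dB/K

-13.49 dB/K


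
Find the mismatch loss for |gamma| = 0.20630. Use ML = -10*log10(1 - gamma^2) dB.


ML = -10 * log10(1 - 0.20630^2) = -10 * log10(0.95744031) = 0.1889 dB

0.1889 dB


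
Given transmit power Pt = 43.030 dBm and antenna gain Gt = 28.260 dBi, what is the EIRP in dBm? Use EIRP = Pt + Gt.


EIRP = Pt + Gt = 43.030 + 28.260 = 71.29 dBm

71.29 dBm


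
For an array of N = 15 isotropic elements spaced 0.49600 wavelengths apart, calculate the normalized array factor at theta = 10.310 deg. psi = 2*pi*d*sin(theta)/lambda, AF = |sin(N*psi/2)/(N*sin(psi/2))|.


psi = 2*pi*0.49600*sin(10.310 deg) = 0.5577651 rad
AF = |sin(15*0.5577651/2) / (15*sin(0.5577651/2))| = 0.2091

0.2091


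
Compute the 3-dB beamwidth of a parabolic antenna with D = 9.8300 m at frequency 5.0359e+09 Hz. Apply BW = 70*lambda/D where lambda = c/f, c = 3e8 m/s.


lambda = c / f = 3.0000e+08 / 5.0359e+09 = 0.05957227 m
BW = 70 * 0.05957227 / 9.8300 = 0.4242 deg

0.4242 deg


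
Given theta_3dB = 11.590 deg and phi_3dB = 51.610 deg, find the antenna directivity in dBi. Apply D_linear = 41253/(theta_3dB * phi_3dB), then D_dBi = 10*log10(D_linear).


D_linear = 41253 / (11.590 * 51.610) = 68.96651
D_dBi = 10 * log10(68.96651) = 18.39 dBi

18.39 dBi


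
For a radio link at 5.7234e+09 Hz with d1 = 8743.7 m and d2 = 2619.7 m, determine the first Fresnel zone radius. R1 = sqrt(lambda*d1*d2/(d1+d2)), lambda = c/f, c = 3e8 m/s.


lambda = c / f = 3.0000e+08 / 5.7234e+09 = 0.05241640 m
R1 = sqrt(0.05241640 * 8743.7 * 2619.7 / (8743.7 + 2619.7)) = 10.28 m

10.28 m


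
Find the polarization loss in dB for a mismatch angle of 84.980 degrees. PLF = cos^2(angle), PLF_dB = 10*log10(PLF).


PLF_linear = cos^2(84.980 deg) = 7.656858e-03
PLF_dB = 10 * log10(7.656858e-03) = -21.16 dB

-21.16 dB


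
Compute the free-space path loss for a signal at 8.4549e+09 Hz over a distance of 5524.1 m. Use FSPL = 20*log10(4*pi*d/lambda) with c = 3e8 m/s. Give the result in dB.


lambda = c / f = 3.0000e+08 / 8.4549e+09 = 0.03548238 m
FSPL = 20 * log10(4*pi*5524.1/0.03548238) = 125.8 dB

125.8 dB


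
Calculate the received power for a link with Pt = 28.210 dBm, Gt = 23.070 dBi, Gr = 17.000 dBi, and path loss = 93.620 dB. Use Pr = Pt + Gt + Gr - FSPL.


Pr = 28.210 + 23.070 + 17.000 - 93.620 = -25.34 dBm

-25.34 dBm


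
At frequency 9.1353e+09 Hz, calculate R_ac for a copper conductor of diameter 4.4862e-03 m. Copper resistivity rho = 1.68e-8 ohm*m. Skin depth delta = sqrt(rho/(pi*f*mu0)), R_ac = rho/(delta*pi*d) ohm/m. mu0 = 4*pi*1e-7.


delta = sqrt(1.68e-8 / (pi * 9.1353e+09 * 4*pi*1e-7)) = 6.825168e-07 m
R_ac = 1.68e-8 / (6.825168e-07 * pi * 4.4862e-03) = 1.746 ohm/m

1.746 ohm/m


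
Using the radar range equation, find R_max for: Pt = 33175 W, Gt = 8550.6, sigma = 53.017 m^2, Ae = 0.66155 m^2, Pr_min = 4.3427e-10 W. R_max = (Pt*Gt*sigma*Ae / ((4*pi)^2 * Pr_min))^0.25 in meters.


R^4 = 33175*8550.6*53.017*0.66155 / ((4*pi)^2 * 4.3427e-10) = 1.450794e+17
R_max = 1.450794e+17^0.25 = 19516 m

19516 m


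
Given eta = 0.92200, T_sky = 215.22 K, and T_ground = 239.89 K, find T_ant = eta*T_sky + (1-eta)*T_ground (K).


T_ant = 0.92200 * 215.22 + (1 - 0.92200) * 239.89 = 217.1 K

217.1 K


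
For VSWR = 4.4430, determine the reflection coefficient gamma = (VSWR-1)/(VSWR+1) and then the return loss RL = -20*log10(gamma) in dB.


gamma = (4.4430 - 1) / (4.4430 + 1) = 0.6325556
RL = -20 * log10(0.6325556) = 3.978 dB

3.978 dB


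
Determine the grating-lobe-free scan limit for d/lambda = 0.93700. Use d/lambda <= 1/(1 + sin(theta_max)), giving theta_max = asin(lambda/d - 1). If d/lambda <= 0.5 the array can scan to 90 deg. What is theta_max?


lambda/d - 1 = 1/0.93700 - 1 = 0.06723586
theta_max = asin(0.06723586) = 3.855 deg

3.855 deg


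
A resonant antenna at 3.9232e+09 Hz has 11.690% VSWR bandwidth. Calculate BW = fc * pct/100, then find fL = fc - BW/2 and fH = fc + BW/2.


BW = 3.9232e+09 * 11.690/100 = 4.586221e+08 Hz
fL = 3.9232e+09 - 4.586221e+08/2 = 3.694e+09 Hz
fH = 3.9232e+09 + 4.586221e+08/2 = 4.153e+09 Hz

BW=4.586e+08 Hz, fL=3.694e+09 Hz, fH=4.153e+09 Hz


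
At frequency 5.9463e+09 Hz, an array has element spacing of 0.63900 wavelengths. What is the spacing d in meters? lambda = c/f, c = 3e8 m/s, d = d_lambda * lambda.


lambda = c / f = 3.0000e+08 / 5.9463e+09 = 0.05045154 m
d = 0.63900 * 0.05045154 = 0.03224 m

0.03224 m


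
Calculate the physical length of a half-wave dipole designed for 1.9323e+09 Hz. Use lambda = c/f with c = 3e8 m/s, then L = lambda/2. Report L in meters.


lambda = c / f = 3.0000e+08 / 1.9323e+09 = 0.1552554 m
L = lambda / 2 = 0.1552554 / 2 = 0.07763 m

0.07763 m


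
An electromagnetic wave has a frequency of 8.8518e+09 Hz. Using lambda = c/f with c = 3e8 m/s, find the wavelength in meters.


lambda = c / f = 3.0000e+08 / 8.8518e+09 = 0.03389 m

0.03389 m


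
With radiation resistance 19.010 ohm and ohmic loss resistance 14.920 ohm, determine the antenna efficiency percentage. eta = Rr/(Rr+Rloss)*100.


eta = 19.010 / (19.010 + 14.920) * 100 = 56.03%

56.03%


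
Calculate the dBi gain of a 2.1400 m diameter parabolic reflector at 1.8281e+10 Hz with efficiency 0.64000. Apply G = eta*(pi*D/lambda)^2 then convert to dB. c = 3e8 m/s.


lambda = c / f = 3.0000e+08 / 1.8281e+10 = 0.01641048 m
G_linear = 0.64000 * (pi * 2.1400 / 0.01641048)^2 = 107414.9
G_dBi = 10 * log10(107414.9) = 50.31 dBi

50.31 dBi


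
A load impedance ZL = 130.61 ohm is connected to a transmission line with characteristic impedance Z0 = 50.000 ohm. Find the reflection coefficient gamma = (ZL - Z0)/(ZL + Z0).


gamma = (130.61 - 50.000) / (130.61 + 50.000) = 0.4463

0.4463


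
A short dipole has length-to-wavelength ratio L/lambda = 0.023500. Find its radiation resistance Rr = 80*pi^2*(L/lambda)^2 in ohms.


Rr = 80 * pi^2 * (0.023500)^2 = 80 * 9.869604 * 5.522500e-04 = 0.4360 ohm

0.4360 ohm


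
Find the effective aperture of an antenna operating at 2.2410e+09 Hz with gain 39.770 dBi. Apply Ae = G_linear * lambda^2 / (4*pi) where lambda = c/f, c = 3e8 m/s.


lambda = c / f = 3.0000e+08 / 2.2410e+09 = 0.1338688 m
G_linear = 10^(39.770/10) = 9484.185
Ae = G_linear * lambda^2 / (4*pi) = 9484.185 * 0.1338688^2 / (4*pi) = 13.53 m^2

13.53 m^2


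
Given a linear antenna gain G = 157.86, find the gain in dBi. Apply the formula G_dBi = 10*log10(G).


G_dBi = 10 * log10(157.86) = 21.98 dBi

21.98 dBi


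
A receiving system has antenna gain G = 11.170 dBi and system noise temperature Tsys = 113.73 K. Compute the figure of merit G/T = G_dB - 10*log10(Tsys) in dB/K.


G/T = 11.170 - 10*log10(113.73) = 11.170 - 20.55875 = -9.389 dB/K

-9.389 dB/K


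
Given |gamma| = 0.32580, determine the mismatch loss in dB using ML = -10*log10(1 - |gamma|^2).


ML = -10 * log10(1 - 0.32580^2) = -10 * log10(0.89385436) = 0.4873 dB

0.4873 dB


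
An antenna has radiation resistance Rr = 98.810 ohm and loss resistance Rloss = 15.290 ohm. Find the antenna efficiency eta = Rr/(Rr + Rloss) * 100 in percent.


eta = 98.810 / (98.810 + 15.290) * 100 = 86.60%

86.60%


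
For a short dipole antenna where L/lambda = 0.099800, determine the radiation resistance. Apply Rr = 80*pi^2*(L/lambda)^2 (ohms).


Rr = 80 * pi^2 * (0.099800)^2 = 80 * 9.869604 * 9.960040e-03 = 7.864 ohm

7.864 ohm


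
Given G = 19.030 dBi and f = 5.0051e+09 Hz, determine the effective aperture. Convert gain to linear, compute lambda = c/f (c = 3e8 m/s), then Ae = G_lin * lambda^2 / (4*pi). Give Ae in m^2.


lambda = c / f = 3.0000e+08 / 5.0051e+09 = 0.05993886 m
G_linear = 10^(19.030/10) = 79.98343
Ae = G_linear * lambda^2 / (4*pi) = 79.98343 * 0.05993886^2 / (4*pi) = 0.02287 m^2

0.02287 m^2


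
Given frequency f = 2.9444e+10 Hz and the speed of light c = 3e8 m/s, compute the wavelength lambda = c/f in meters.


lambda = c / f = 3.0000e+08 / 2.9444e+10 = 0.01019 m

0.01019 m


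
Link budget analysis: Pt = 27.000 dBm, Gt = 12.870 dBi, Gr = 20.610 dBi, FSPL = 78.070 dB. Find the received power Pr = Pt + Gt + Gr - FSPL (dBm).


Pr = 27.000 + 12.870 + 20.610 - 78.070 = -17.59 dBm

-17.59 dBm


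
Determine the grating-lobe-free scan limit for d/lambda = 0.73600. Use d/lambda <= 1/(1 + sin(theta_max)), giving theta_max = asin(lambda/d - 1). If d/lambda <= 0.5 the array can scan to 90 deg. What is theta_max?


lambda/d - 1 = 1/0.73600 - 1 = 0.3586957
theta_max = asin(0.3586957) = 21.02 deg

21.02 deg


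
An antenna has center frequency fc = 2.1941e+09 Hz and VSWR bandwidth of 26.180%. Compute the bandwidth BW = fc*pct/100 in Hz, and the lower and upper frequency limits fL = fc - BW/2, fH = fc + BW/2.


BW = 2.1941e+09 * 26.180/100 = 5.744154e+08 Hz
fL = 2.1941e+09 - 5.744154e+08/2 = 1.907e+09 Hz
fH = 2.1941e+09 + 5.744154e+08/2 = 2.481e+09 Hz

BW=5.744e+08 Hz, fL=1.907e+09 Hz, fH=2.481e+09 Hz


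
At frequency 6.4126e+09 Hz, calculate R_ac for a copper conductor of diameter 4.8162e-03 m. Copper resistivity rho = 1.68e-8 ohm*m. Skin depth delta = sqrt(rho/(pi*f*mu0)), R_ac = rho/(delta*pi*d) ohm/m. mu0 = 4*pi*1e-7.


delta = sqrt(1.68e-8 / (pi * 6.4126e+09 * 4*pi*1e-7)) = 8.146249e-07 m
R_ac = 1.68e-8 / (8.146249e-07 * pi * 4.8162e-03) = 1.363 ohm/m

1.363 ohm/m


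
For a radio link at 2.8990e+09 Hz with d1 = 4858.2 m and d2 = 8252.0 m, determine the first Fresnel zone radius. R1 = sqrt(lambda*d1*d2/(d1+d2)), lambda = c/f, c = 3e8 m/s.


lambda = c / f = 3.0000e+08 / 2.8990e+09 = 0.1034840 m
R1 = sqrt(0.1034840 * 4858.2 * 8252.0 / (4858.2 + 8252.0)) = 17.79 m

17.79 m


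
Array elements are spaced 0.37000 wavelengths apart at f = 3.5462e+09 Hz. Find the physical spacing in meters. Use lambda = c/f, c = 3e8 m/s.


lambda = c / f = 3.0000e+08 / 3.5462e+09 = 0.08459760 m
d = 0.37000 * 0.08459760 = 0.03130 m

0.03130 m


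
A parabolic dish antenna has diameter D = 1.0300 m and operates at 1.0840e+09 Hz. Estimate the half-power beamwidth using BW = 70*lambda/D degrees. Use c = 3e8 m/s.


lambda = c / f = 3.0000e+08 / 1.0840e+09 = 0.2767528 m
BW = 70 * 0.2767528 / 1.0300 = 18.81 deg

18.81 deg


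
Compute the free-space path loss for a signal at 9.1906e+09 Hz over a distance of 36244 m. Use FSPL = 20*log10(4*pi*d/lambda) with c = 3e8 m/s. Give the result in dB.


lambda = c / f = 3.0000e+08 / 9.1906e+09 = 0.03264205 m
FSPL = 20 * log10(4*pi*36244/0.03264205) = 142.9 dB

142.9 dB


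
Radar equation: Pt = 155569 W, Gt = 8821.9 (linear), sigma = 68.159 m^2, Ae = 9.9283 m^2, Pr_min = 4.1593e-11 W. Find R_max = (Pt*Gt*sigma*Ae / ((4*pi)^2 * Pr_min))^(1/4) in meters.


R^4 = 155569*8821.9*68.159*9.9283 / ((4*pi)^2 * 4.1593e-11) = 1.413980e+20
R_max = 1.413980e+20^0.25 = 109046 m

109046 m


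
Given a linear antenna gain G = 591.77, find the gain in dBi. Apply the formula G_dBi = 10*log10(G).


G_dBi = 10 * log10(591.77) = 27.72 dBi

27.72 dBi


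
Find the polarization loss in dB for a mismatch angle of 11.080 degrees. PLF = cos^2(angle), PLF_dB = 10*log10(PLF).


PLF_linear = cos^2(11.080 deg) = 0.9630671
PLF_dB = 10 * log10(0.9630671) = -0.1634 dB

-0.1634 dB


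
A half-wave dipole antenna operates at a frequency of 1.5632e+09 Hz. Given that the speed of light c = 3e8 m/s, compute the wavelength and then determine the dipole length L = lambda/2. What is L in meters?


lambda = c / f = 3.0000e+08 / 1.5632e+09 = 0.1919140 m
L = lambda / 2 = 0.1919140 / 2 = 0.09596 m

0.09596 m


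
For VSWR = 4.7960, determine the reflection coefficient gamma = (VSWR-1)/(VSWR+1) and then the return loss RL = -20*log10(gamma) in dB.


gamma = (4.7960 - 1) / (4.7960 + 1) = 0.6549344
RL = -20 * log10(0.6549344) = 3.676 dB

3.676 dB


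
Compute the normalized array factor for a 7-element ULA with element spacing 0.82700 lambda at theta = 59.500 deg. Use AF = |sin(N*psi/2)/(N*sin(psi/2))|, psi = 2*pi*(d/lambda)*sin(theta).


psi = 2*pi*0.82700*sin(59.500 deg) = 4.477192 rad
AF = |sin(7*4.477192/2) / (7*sin(4.477192/2))| = 6.874e-03

6.874e-03


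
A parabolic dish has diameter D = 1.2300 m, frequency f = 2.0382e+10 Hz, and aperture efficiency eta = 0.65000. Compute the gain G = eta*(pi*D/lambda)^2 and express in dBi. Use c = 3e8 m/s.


lambda = c / f = 3.0000e+08 / 2.0382e+10 = 0.01471887 m
G_linear = 0.65000 * (pi * 1.2300 / 0.01471887)^2 = 44799.63
G_dBi = 10 * log10(44799.63) = 46.51 dBi

46.51 dBi


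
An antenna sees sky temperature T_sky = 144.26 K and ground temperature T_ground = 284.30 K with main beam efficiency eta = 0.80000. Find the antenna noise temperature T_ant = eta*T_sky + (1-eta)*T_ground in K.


T_ant = 0.80000 * 144.26 + (1 - 0.80000) * 284.30 = 172.3 K

172.3 K


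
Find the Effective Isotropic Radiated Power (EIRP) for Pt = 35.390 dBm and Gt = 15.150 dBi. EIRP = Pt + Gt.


EIRP = Pt + Gt = 35.390 + 15.150 = 50.54 dBm

50.54 dBm


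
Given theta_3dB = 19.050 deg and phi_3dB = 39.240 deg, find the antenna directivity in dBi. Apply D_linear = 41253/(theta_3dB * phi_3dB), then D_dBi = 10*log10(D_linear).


D_linear = 41253 / (19.050 * 39.240) = 55.18634
D_dBi = 10 * log10(55.18634) = 17.42 dBi

17.42 dBi


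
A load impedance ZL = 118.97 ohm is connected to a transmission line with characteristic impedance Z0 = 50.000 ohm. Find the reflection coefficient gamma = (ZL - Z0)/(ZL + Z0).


gamma = (118.97 - 50.000) / (118.97 + 50.000) = 0.4082

0.4082


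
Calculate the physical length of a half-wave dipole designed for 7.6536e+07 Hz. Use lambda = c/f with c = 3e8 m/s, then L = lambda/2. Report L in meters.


lambda = c / f = 3.0000e+08 / 7.6536e+07 = 3.919724 m
L = lambda / 2 = 3.919724 / 2 = 1.960 m

1.960 m


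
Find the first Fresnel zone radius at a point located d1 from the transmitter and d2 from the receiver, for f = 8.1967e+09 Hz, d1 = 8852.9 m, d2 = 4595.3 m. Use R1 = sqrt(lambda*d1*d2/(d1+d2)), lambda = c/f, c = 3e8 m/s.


lambda = c / f = 3.0000e+08 / 8.1967e+09 = 0.03660010 m
R1 = sqrt(0.03660010 * 8852.9 * 4595.3 / (8852.9 + 4595.3)) = 10.52 m

10.52 m


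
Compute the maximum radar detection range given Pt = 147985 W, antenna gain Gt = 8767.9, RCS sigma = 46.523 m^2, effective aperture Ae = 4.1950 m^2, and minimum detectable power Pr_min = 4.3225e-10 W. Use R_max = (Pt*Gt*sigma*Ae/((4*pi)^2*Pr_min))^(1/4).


R^4 = 147985*8767.9*46.523*4.1950 / ((4*pi)^2 * 4.3225e-10) = 3.709866e+18
R_max = 3.709866e+18^0.25 = 43887 m

43887 m


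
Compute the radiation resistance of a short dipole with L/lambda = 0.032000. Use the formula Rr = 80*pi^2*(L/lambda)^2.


Rr = 80 * pi^2 * (0.032000)^2 = 80 * 9.869604 * 1.024000e-03 = 0.8085 ohm

0.8085 ohm


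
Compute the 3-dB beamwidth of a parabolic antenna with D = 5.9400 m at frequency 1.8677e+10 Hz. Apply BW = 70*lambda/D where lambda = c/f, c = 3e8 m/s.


lambda = c / f = 3.0000e+08 / 1.8677e+10 = 0.01606254 m
BW = 70 * 0.01606254 / 5.9400 = 0.1893 deg

0.1893 deg


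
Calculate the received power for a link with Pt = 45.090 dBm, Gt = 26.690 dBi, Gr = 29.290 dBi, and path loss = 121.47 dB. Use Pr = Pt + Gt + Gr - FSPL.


Pr = 45.090 + 26.690 + 29.290 - 121.47 = -20.40 dBm

-20.40 dBm


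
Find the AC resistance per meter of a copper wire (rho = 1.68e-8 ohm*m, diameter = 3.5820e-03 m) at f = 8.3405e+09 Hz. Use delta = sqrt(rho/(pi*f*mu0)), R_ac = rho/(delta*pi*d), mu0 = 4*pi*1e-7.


delta = sqrt(1.68e-8 / (pi * 8.3405e+09 * 4*pi*1e-7)) = 7.142968e-07 m
R_ac = 1.68e-8 / (7.142968e-07 * pi * 3.5820e-03) = 2.090 ohm/m

2.090 ohm/m


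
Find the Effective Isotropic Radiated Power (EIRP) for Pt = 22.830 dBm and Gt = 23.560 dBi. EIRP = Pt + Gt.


EIRP = Pt + Gt = 22.830 + 23.560 = 46.39 dBm

46.39 dBm


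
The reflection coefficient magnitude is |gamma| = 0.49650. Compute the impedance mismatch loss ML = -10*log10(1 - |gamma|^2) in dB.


ML = -10 * log10(1 - 0.49650^2) = -10 * log10(0.75348775) = 1.229 dB

1.229 dB


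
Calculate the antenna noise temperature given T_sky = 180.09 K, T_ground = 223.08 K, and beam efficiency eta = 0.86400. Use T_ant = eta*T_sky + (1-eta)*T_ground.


T_ant = 0.86400 * 180.09 + (1 - 0.86400) * 223.08 = 185.9 K

185.9 K


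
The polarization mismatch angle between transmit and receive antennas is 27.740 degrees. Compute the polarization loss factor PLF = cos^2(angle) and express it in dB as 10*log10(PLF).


PLF_linear = cos^2(27.740 deg) = 0.7833469
PLF_dB = 10 * log10(0.7833469) = -1.060 dB

-1.060 dB


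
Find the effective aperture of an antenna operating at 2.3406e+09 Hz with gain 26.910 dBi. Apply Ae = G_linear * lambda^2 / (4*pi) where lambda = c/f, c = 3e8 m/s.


lambda = c / f = 3.0000e+08 / 2.3406e+09 = 0.1281723 m
G_linear = 10^(26.910/10) = 490.9079
Ae = G_linear * lambda^2 / (4*pi) = 490.9079 * 0.1281723^2 / (4*pi) = 0.6418 m^2

0.6418 m^2


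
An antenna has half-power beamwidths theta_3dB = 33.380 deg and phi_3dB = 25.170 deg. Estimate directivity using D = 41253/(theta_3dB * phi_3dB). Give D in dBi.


D_linear = 41253 / (33.380 * 25.170) = 49.10051
D_dBi = 10 * log10(49.10051) = 16.91 dBi

16.91 dBi


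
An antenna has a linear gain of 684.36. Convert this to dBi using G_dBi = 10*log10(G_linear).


G_dBi = 10 * log10(684.36) = 28.35 dBi

28.35 dBi


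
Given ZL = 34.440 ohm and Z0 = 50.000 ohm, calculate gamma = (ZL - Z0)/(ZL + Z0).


gamma = (34.440 - 50.000) / (34.440 + 50.000) = -0.1843

-0.1843


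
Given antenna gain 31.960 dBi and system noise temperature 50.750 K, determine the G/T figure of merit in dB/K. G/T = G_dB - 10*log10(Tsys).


G/T = 31.960 - 10*log10(50.750) = 31.960 - 17.05436 = 14.91 dB/K

14.91 dB/K


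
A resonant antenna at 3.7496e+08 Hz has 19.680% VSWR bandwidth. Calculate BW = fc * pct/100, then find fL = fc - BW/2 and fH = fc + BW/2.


BW = 3.7496e+08 * 19.680/100 = 7.379213e+07 Hz
fL = 3.7496e+08 - 7.379213e+07/2 = 3.381e+08 Hz
fH = 3.7496e+08 + 7.379213e+07/2 = 4.119e+08 Hz

BW=7.379e+07 Hz, fL=3.381e+08 Hz, fH=4.119e+08 Hz


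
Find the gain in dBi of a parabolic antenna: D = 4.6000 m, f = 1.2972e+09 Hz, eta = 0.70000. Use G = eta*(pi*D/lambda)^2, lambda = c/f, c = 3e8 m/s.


lambda = c / f = 3.0000e+08 / 1.2972e+09 = 0.2312673 m
G_linear = 0.70000 * (pi * 4.6000 / 0.2312673)^2 = 2733.285
G_dBi = 10 * log10(2733.285) = 34.37 dBi

34.37 dBi


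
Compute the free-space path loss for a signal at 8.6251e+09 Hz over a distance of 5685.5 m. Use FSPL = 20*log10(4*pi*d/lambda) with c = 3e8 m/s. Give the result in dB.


lambda = c / f = 3.0000e+08 / 8.6251e+09 = 0.03478221 m
FSPL = 20 * log10(4*pi*5685.5/0.03478221) = 126.3 dB

126.3 dB


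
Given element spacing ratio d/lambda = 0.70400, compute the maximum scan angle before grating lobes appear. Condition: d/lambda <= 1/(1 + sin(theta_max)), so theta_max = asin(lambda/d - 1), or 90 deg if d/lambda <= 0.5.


lambda/d - 1 = 1/0.70400 - 1 = 0.4204545
theta_max = asin(0.4204545) = 24.86 deg

24.86 deg


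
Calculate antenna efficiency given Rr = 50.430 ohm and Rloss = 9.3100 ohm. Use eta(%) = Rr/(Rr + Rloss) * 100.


eta = 50.430 / (50.430 + 9.3100) * 100 = 84.42%

84.42%


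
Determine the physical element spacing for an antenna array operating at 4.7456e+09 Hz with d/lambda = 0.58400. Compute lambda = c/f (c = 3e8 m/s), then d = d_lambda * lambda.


lambda = c / f = 3.0000e+08 / 4.7456e+09 = 0.06321645 m
d = 0.58400 * 0.06321645 = 0.03692 m

0.03692 m


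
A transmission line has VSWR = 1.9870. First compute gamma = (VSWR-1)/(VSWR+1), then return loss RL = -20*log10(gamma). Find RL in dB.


gamma = (1.9870 - 1) / (1.9870 + 1) = 0.3304319
RL = -20 * log10(0.3304319) = 9.618 dB

9.618 dB


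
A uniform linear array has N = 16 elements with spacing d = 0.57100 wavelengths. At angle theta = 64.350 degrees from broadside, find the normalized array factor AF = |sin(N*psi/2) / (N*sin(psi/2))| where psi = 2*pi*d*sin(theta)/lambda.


psi = 2*pi*0.57100*sin(64.350 deg) = 3.234149 rad
AF = |sin(16*3.234149/2) / (16*sin(3.234149/2))| = 0.04221

0.04221


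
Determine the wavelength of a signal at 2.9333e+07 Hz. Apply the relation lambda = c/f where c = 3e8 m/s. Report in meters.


lambda = c / f = 3.0000e+08 / 2.9333e+07 = 10.23 m

10.23 m


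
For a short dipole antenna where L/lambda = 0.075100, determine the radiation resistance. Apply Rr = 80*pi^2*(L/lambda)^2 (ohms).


Rr = 80 * pi^2 * (0.075100)^2 = 80 * 9.869604 * 5.640010e-03 = 4.453 ohm

4.453 ohm


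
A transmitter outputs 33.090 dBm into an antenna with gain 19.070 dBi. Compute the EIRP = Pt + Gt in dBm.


EIRP = Pt + Gt = 33.090 + 19.070 = 52.16 dBm

52.16 dBm


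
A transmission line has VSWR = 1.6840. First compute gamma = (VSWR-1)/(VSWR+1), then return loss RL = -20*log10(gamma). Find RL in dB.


gamma = (1.6840 - 1) / (1.6840 + 1) = 0.2548435
RL = -20 * log10(0.2548435) = 11.87 dB

11.87 dB


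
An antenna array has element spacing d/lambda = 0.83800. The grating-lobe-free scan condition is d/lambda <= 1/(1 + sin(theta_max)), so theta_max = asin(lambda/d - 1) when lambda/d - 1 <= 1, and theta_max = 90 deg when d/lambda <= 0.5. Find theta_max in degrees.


lambda/d - 1 = 1/0.83800 - 1 = 0.1933174
theta_max = asin(0.1933174) = 11.15 deg

11.15 deg


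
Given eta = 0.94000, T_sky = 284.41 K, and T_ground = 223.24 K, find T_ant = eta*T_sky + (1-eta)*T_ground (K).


T_ant = 0.94000 * 284.41 + (1 - 0.94000) * 223.24 = 280.7 K

280.7 K


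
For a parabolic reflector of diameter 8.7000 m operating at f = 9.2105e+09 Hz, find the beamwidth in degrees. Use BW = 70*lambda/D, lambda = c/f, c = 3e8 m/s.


lambda = c / f = 3.0000e+08 / 9.2105e+09 = 0.03257152 m
BW = 70 * 0.03257152 / 8.7000 = 0.2621 deg

0.2621 deg


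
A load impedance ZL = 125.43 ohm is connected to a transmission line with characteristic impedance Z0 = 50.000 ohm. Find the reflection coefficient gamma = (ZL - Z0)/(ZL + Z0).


gamma = (125.43 - 50.000) / (125.43 + 50.000) = 0.4300

0.4300


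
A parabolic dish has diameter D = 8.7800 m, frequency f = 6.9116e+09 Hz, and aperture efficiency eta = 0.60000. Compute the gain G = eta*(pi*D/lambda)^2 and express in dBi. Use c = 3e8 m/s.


lambda = c / f = 3.0000e+08 / 6.9116e+09 = 0.04340529 m
G_linear = 0.60000 * (pi * 8.7800 / 0.04340529)^2 = 242300.7
G_dBi = 10 * log10(242300.7) = 53.84 dBi

53.84 dBi


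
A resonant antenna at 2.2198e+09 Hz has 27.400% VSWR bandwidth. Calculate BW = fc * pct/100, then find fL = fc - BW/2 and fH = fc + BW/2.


BW = 2.2198e+09 * 27.400/100 = 6.082252e+08 Hz
fL = 2.2198e+09 - 6.082252e+08/2 = 1.916e+09 Hz
fH = 2.2198e+09 + 6.082252e+08/2 = 2.524e+09 Hz

BW=6.082e+08 Hz, fL=1.916e+09 Hz, fH=2.524e+09 Hz


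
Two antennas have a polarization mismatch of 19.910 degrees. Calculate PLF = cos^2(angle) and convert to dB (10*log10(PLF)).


PLF_linear = cos^2(19.910 deg) = 0.8840300
PLF_dB = 10 * log10(0.8840300) = -0.5353 dB

-0.5353 dB


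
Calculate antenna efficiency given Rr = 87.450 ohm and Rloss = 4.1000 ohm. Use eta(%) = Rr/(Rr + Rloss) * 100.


eta = 87.450 / (87.450 + 4.1000) * 100 = 95.52%

95.52%


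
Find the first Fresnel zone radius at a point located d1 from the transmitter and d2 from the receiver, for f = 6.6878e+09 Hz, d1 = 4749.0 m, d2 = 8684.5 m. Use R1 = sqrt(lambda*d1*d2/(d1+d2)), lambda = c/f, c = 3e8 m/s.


lambda = c / f = 3.0000e+08 / 6.6878e+09 = 0.04485780 m
R1 = sqrt(0.04485780 * 4749.0 * 8684.5 / (4749.0 + 8684.5)) = 11.74 m

11.74 m


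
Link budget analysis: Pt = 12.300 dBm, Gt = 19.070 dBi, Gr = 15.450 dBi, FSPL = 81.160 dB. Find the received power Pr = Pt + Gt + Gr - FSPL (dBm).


Pr = 12.300 + 19.070 + 15.450 - 81.160 = -34.34 dBm

-34.34 dBm


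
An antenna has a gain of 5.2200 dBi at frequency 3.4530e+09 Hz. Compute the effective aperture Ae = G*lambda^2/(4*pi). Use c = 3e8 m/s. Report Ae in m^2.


lambda = c / f = 3.0000e+08 / 3.4530e+09 = 0.08688097 m
G_linear = 10^(5.2200/10) = 3.326596
Ae = G_linear * lambda^2 / (4*pi) = 3.326596 * 0.08688097^2 / (4*pi) = 1.998e-03 m^2

1.998e-03 m^2


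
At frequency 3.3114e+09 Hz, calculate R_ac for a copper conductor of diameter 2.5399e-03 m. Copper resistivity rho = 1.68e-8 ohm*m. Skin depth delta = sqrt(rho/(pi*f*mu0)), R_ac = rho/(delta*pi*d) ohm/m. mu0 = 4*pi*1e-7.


delta = sqrt(1.68e-8 / (pi * 3.3114e+09 * 4*pi*1e-7)) = 1.133624e-06 m
R_ac = 1.68e-8 / (1.133624e-06 * pi * 2.5399e-03) = 1.857 ohm/m

1.857 ohm/m


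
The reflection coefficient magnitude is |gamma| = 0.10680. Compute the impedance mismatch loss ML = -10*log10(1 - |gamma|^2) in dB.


ML = -10 * log10(1 - 0.10680^2) = -10 * log10(0.98859376) = 0.04982 dB

0.04982 dB


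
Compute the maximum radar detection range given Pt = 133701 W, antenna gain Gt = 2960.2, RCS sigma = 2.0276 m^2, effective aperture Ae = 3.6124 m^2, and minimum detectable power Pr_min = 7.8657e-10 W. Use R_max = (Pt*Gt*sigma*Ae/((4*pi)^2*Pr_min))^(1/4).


R^4 = 133701*2960.2*2.0276*3.6124 / ((4*pi)^2 * 7.8657e-10) = 2.333870e+16
R_max = 2.333870e+16^0.25 = 12360 m

12360 m


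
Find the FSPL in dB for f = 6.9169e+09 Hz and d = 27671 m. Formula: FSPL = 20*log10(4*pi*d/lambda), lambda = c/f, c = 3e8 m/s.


lambda = c / f = 3.0000e+08 / 6.9169e+09 = 0.04337203 m
FSPL = 20 * log10(4*pi*27671/0.04337203) = 138.1 dB

138.1 dB


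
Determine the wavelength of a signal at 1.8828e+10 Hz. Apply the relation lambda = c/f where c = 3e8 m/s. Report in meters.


lambda = c / f = 3.0000e+08 / 1.8828e+10 = 0.01593 m

0.01593 m


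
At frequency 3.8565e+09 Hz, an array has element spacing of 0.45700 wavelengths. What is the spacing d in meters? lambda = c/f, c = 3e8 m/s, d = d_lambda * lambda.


lambda = c / f = 3.0000e+08 / 3.8565e+09 = 0.07779074 m
d = 0.45700 * 0.07779074 = 0.03555 m

0.03555 m


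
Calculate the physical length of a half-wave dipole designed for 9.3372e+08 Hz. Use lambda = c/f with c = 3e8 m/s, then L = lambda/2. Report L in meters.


lambda = c / f = 3.0000e+08 / 9.3372e+08 = 0.3212955 m
L = lambda / 2 = 0.3212955 / 2 = 0.1606 m

0.1606 m


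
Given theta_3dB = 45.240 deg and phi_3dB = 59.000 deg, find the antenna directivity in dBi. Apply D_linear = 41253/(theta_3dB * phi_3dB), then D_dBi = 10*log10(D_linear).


D_linear = 41253 / (45.240 * 59.000) = 15.45542
D_dBi = 10 * log10(15.45542) = 11.89 dBi

11.89 dBi


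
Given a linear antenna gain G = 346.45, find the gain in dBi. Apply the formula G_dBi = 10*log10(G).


G_dBi = 10 * log10(346.45) = 25.40 dBi

25.40 dBi


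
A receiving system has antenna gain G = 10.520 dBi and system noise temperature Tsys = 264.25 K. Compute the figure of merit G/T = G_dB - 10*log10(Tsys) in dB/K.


G/T = 10.520 - 10*log10(264.25) = 10.520 - 24.22015 = -13.70 dB/K

-13.70 dB/K


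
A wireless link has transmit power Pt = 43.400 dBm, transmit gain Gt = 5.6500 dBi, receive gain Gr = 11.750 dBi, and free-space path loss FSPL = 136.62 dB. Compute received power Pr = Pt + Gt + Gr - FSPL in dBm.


Pr = 43.400 + 5.6500 + 11.750 - 136.62 = -75.82 dBm

-75.82 dBm


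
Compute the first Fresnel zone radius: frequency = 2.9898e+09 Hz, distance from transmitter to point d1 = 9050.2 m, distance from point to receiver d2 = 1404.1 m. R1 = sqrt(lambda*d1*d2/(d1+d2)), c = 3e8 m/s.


lambda = c / f = 3.0000e+08 / 2.9898e+09 = 0.1003412 m
R1 = sqrt(0.1003412 * 9050.2 * 1404.1 / (9050.2 + 1404.1)) = 11.04 m

11.04 m


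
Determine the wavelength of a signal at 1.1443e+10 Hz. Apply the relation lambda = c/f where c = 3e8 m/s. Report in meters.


lambda = c / f = 3.0000e+08 / 1.1443e+10 = 0.02622 m

0.02622 m


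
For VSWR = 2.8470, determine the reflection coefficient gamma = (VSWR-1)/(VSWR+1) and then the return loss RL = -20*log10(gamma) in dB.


gamma = (2.8470 - 1) / (2.8470 + 1) = 0.4801144
RL = -20 * log10(0.4801144) = 6.373 dB

6.373 dB


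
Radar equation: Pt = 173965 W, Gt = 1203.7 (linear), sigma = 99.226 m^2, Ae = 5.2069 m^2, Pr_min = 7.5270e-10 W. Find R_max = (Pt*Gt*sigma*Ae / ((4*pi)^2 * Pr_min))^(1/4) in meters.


R^4 = 173965*1203.7*99.226*5.2069 / ((4*pi)^2 * 7.5270e-10) = 9.102134e+17
R_max = 9.102134e+17^0.25 = 30888 m

30888 m


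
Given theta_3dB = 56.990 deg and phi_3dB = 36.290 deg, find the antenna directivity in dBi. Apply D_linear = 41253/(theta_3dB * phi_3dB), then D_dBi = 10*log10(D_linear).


D_linear = 41253 / (56.990 * 36.290) = 19.94665
D_dBi = 10 * log10(19.94665) = 13.00 dBi

13.00 dBi


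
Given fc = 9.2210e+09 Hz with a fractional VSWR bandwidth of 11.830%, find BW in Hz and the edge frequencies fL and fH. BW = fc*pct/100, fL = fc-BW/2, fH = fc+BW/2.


BW = 9.2210e+09 * 11.830/100 = 1.090844e+09 Hz
fL = 9.2210e+09 - 1.090844e+09/2 = 8.676e+09 Hz
fH = 9.2210e+09 + 1.090844e+09/2 = 9.766e+09 Hz

BW=1.091e+09 Hz, fL=8.676e+09 Hz, fH=9.766e+09 Hz


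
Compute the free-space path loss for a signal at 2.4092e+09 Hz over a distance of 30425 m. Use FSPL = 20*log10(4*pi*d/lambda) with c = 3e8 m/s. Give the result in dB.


lambda = c / f = 3.0000e+08 / 2.4092e+09 = 0.1245227 m
FSPL = 20 * log10(4*pi*30425/0.1245227) = 129.7 dB

129.7 dB


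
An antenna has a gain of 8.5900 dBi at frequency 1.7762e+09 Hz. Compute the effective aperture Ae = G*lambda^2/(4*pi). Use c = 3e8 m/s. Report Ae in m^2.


lambda = c / f = 3.0000e+08 / 1.7762e+09 = 0.1688999 m
G_linear = 10^(8.5900/10) = 7.227698
Ae = G_linear * lambda^2 / (4*pi) = 7.227698 * 0.1688999^2 / (4*pi) = 0.01641 m^2

0.01641 m^2


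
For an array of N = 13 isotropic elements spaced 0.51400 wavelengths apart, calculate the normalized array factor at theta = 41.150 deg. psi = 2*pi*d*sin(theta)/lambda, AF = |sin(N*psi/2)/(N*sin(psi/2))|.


psi = 2*pi*0.51400*sin(41.150 deg) = 2.125154 rad
AF = |sin(13*2.125154/2) / (13*sin(2.125154/2))| = 0.08348

0.08348


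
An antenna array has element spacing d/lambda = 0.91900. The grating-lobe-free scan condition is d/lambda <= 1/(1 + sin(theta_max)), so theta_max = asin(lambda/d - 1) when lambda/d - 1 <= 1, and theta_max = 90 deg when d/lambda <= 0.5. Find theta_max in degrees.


lambda/d - 1 = 1/0.91900 - 1 = 0.08813928
theta_max = asin(0.08813928) = 5.057 deg

5.057 deg


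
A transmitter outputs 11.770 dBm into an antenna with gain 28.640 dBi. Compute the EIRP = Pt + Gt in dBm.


EIRP = Pt + Gt = 11.770 + 28.640 = 40.41 dBm

40.41 dBm


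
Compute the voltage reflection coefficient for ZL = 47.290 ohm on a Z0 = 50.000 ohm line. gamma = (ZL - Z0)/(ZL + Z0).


gamma = (47.290 - 50.000) / (47.290 + 50.000) = -0.02785

-0.02785


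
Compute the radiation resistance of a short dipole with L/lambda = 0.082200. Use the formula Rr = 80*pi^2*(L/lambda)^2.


Rr = 80 * pi^2 * (0.082200)^2 = 80 * 9.869604 * 6.756840e-03 = 5.335 ohm

5.335 ohm


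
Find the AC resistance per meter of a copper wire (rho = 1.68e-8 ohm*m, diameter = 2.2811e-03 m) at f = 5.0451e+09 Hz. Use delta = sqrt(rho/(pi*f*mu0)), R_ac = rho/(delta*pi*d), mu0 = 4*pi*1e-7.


delta = sqrt(1.68e-8 / (pi * 5.0451e+09 * 4*pi*1e-7)) = 9.184169e-07 m
R_ac = 1.68e-8 / (9.184169e-07 * pi * 2.2811e-03) = 2.553 ohm/m

2.553 ohm/m


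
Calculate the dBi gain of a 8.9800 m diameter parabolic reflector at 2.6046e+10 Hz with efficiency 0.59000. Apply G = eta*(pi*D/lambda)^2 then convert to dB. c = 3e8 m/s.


lambda = c / f = 3.0000e+08 / 2.6046e+10 = 0.01151808 m
G_linear = 0.59000 * (pi * 8.9800 / 0.01151808)^2 = 3.539519e+06
G_dBi = 10 * log10(3.539519e+06) = 65.49 dBi

65.49 dBi


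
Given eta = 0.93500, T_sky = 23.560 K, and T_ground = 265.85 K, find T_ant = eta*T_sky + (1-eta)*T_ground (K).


T_ant = 0.93500 * 23.560 + (1 - 0.93500) * 265.85 = 39.31 K

39.31 K


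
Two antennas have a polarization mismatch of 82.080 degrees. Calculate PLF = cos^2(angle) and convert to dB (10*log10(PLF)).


PLF_linear = cos^2(82.080 deg) = 0.01898616
PLF_dB = 10 * log10(0.01898616) = -17.22 dB

-17.22 dB


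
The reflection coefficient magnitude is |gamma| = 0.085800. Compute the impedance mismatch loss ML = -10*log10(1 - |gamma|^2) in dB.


ML = -10 * log10(1 - 0.085800^2) = -10 * log10(0.99263836) = 0.03209 dB

0.03209 dB


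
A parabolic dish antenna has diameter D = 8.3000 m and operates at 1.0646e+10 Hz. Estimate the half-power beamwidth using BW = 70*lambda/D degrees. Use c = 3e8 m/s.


lambda = c / f = 3.0000e+08 / 1.0646e+10 = 0.02817960 m
BW = 70 * 0.02817960 / 8.3000 = 0.2377 deg

0.2377 deg


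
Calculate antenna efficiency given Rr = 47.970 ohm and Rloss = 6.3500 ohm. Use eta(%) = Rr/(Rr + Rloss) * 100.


eta = 47.970 / (47.970 + 6.3500) * 100 = 88.31%

88.31%


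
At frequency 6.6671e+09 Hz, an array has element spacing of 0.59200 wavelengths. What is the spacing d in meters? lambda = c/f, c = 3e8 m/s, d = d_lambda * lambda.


lambda = c / f = 3.0000e+08 / 6.6671e+09 = 0.04499708 m
d = 0.59200 * 0.04499708 = 0.02664 m

0.02664 m


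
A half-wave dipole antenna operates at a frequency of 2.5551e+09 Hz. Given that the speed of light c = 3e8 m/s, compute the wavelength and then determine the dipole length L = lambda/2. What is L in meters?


lambda = c / f = 3.0000e+08 / 2.5551e+09 = 0.1174122 m
L = lambda / 2 = 0.1174122 / 2 = 0.05871 m

0.05871 m


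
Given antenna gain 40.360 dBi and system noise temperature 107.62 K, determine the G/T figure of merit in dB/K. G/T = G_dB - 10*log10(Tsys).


G/T = 40.360 - 10*log10(107.62) = 40.360 - 20.31893 = 20.04 dB/K

20.04 dB/K


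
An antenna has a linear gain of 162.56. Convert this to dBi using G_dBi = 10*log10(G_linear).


G_dBi = 10 * log10(162.56) = 22.11 dBi

22.11 dBi


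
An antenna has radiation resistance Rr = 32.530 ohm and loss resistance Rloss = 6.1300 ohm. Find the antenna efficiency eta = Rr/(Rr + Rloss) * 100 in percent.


eta = 32.530 / (32.530 + 6.1300) * 100 = 84.14%

84.14%


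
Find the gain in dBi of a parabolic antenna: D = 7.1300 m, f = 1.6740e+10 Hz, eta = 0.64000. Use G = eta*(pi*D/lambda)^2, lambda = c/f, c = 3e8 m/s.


lambda = c / f = 3.0000e+08 / 1.6740e+10 = 0.01792115 m
G_linear = 0.64000 * (pi * 7.1300 / 0.01792115)^2 = 999832.0
G_dBi = 10 * log10(999832.0) = 60.00 dBi

60.00 dBi


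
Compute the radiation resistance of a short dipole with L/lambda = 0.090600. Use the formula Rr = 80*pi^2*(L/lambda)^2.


Rr = 80 * pi^2 * (0.090600)^2 = 80 * 9.869604 * 8.208360e-03 = 6.481 ohm

6.481 ohm


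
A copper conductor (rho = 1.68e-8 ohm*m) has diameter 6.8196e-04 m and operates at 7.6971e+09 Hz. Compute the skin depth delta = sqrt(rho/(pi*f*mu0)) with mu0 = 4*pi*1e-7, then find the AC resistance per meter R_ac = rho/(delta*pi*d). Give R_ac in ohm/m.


delta = sqrt(1.68e-8 / (pi * 7.6971e+09 * 4*pi*1e-7)) = 7.435518e-07 m
R_ac = 1.68e-8 / (7.435518e-07 * pi * 6.8196e-04) = 10.55 ohm/m

10.55 ohm/m


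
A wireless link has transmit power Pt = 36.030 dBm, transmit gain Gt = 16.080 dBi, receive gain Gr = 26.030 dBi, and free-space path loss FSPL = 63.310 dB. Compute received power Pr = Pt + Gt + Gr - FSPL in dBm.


Pr = 36.030 + 16.080 + 26.030 - 63.310 = 14.83 dBm

14.83 dBm


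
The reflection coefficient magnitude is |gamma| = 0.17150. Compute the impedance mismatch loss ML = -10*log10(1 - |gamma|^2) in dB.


ML = -10 * log10(1 - 0.17150^2) = -10 * log10(0.97058775) = 0.1297 dB

0.1297 dB


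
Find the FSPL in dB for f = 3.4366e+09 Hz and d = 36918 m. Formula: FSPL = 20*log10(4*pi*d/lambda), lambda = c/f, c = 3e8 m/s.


lambda = c / f = 3.0000e+08 / 3.4366e+09 = 0.08729558 m
FSPL = 20 * log10(4*pi*36918/0.08729558) = 134.5 dB

134.5 dB


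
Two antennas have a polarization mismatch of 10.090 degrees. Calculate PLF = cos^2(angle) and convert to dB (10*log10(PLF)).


PLF_linear = cos^2(10.090 deg) = 0.9693067
PLF_dB = 10 * log10(0.9693067) = -0.1354 dB

-0.1354 dB


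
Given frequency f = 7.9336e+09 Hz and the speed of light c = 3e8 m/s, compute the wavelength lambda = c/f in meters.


lambda = c / f = 3.0000e+08 / 7.9336e+09 = 0.03781 m

0.03781 m


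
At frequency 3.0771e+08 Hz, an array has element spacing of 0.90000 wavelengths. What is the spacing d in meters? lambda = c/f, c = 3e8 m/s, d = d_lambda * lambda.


lambda = c / f = 3.0000e+08 / 3.0771e+08 = 0.9749439 m
d = 0.90000 * 0.9749439 = 0.8774 m

0.8774 m


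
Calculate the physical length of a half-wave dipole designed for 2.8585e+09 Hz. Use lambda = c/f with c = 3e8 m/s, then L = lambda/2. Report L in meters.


lambda = c / f = 3.0000e+08 / 2.8585e+09 = 0.1049501 m
L = lambda / 2 = 0.1049501 / 2 = 0.05248 m

0.05248 m


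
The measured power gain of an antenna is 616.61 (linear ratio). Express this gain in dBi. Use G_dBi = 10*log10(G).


G_dBi = 10 * log10(616.61) = 27.90 dBi

27.90 dBi


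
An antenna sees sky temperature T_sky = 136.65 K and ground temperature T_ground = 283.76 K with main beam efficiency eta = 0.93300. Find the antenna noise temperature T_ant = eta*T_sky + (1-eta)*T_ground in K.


T_ant = 0.93300 * 136.65 + (1 - 0.93300) * 283.76 = 146.5 K

146.5 K


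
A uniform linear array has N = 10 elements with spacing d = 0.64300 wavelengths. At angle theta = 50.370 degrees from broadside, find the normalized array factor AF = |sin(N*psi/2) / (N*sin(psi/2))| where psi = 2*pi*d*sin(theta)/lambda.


psi = 2*pi*0.64300*sin(50.370 deg) = 3.111593 rad
AF = |sin(10*3.111593/2) / (10*sin(3.111593/2))| = 0.01495

0.01495


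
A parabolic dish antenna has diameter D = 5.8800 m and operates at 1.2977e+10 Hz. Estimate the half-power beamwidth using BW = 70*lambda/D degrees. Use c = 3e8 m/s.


lambda = c / f = 3.0000e+08 / 1.2977e+10 = 0.02311782 m
BW = 70 * 0.02311782 / 5.8800 = 0.2752 deg

0.2752 deg


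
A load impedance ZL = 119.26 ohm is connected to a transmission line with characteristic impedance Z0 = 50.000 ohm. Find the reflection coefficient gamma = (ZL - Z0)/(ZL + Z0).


gamma = (119.26 - 50.000) / (119.26 + 50.000) = 0.4092

0.4092


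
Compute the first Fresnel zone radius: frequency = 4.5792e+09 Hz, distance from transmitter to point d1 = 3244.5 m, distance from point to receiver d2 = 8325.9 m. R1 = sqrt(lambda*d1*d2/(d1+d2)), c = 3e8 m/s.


lambda = c / f = 3.0000e+08 / 4.5792e+09 = 0.06551363 m
R1 = sqrt(0.06551363 * 3244.5 * 8325.9 / (3244.5 + 8325.9)) = 12.37 m

12.37 m


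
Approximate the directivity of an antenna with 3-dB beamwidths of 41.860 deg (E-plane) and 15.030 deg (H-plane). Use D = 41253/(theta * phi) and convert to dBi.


D_linear = 41253 / (41.860 * 15.030) = 65.56881
D_dBi = 10 * log10(65.56881) = 18.17 dBi

18.17 dBi


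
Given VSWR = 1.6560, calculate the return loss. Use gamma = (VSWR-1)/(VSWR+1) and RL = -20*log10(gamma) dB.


gamma = (1.6560 - 1) / (1.6560 + 1) = 0.2469880
RL = -20 * log10(0.2469880) = 12.15 dB

12.15 dB


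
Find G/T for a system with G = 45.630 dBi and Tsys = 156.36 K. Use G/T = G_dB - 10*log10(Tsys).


G/T = 45.630 - 10*log10(156.36) = 45.630 - 21.94126 = 23.69 dB/K

23.69 dB/K


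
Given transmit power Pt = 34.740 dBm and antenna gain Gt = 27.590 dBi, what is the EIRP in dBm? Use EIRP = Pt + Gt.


EIRP = Pt + Gt = 34.740 + 27.590 = 62.33 dBm

62.33 dBm
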